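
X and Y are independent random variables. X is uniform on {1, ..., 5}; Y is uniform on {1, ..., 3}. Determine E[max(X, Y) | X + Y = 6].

Outcomes with X + Y = 6: (3,3), (4,2), (5,1), each with probability 1/15.
E[max(X, Y) | X + Y = 6] = (3 + 4 + 5) / 3 = 4.

4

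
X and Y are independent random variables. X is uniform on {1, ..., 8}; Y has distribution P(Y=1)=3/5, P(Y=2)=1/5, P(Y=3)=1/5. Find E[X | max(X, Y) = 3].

P(max(X, Y) = 3) = 7/40.
Summing X·P(x,y) over outcomes with max(X, Y) = 3 gives 9/20.
E[X | max(X, Y) = 3] = (9/20) / (7/40) = 18/7.

18/7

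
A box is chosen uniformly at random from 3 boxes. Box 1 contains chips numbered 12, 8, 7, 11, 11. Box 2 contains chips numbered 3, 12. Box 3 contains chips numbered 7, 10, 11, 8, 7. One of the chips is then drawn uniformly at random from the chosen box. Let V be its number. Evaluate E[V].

E[V | box 1] = (12+8+7+11+11)/5 = 49/5.
E[V | box 2] = (3+12)/2 = 15/2.
E[V | box 3] = (7+10+11+8+7)/5 = 43/5.
By the law of total expectation,
E[V] = (1/3)·(49/5) + (1/3)·(15/2) + (1/3)·(43/5) = 259/30.

259/30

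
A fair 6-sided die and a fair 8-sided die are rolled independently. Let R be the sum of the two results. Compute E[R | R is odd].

8

P(R is odd) = 1/2.
Σ over the event: 3·1/24 + 5·1/12 + 7·1/8 + 9·1/8 + 11·1/12 + 13·1/24 = 4.
E[R | R is odd] = (4) / (1/2) = 8.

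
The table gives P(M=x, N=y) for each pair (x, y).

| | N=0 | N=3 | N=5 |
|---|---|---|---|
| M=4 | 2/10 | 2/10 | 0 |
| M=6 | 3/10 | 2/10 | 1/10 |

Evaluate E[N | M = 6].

P(M = 6) = 3/5.
Σ N·P over the event = 0·(3/10) + 3·(2/10) + 5·(1/10) = 11/10.
E[N | M = 6] = (11/10) / (3/5) = 11/6.

11/6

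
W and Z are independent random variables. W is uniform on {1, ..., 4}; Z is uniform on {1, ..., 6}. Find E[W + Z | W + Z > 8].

P(W + Z > 8) = 1/8.
Summing (W+Z)·P(x,y) over outcomes with W + Z > 8 gives 7/6.
E[W + Z | W + Z > 8] = (7/6) / (1/8) = 28/3.

28/3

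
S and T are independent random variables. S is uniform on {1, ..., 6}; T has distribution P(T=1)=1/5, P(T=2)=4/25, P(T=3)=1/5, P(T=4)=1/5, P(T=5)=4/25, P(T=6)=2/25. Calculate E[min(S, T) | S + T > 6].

259/80

P(S + T > 6) = 8/15.
Summing min(S,T)·P(x,y) over outcomes with S + T > 6 gives 259/150.
E[min(S, T) | S + T > 6] = (259/150) / (8/15) = 259/80.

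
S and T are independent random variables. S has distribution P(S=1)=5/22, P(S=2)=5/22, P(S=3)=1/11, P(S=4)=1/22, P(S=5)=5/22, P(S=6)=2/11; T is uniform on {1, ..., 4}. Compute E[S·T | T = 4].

P(T = 4) = 1/4.
Summing ST·P(x,y) over outcomes with T = 4 gives 37/11.
E[S·T | T = 4] = (37/11) / (1/4) = 148/11.

148/11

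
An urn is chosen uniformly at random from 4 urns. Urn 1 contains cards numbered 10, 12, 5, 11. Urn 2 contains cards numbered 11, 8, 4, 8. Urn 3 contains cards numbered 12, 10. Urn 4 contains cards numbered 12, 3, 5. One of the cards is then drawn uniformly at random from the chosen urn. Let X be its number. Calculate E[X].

E[X | urn 1] = (10+12+5+11)/4 = 19/2.
E[X | urn 2] = (11+8+4+8)/4 = 31/4.
E[X | urn 3] = (12+10)/2 = 11.
E[X | urn 4] = (12+3+5)/3 = 20/3.
By the law of total expectation,
E[X] = (1/4)·(19/2) + (1/4)·(31/4) + (1/4)·(11) + (1/4)·(20/3) = 419/48.

419/48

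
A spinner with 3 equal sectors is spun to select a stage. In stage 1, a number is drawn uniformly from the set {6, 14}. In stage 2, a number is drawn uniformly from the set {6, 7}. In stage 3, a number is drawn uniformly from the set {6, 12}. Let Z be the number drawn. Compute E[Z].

E[Z | stage 1] = (6+14)/2 = 10.
E[Z | stage 2] = (6+7)/2 = 13/2.
E[Z | stage 3] = (6+12)/2 = 9.
By the law of total expectation,
E[Z] = (1/3)·(10) + (1/3)·(13/2) + (1/3)·(9) = 17/2.

17/2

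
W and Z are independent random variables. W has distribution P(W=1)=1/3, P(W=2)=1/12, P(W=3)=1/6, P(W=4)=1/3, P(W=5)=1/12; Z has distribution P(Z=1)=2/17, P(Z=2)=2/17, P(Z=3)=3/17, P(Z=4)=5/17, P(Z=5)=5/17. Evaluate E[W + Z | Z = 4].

27/4

P(Z = 4) = 5/17.
Summing (W+Z)·P(x,y) over outcomes with Z = 4 gives 135/68.
E[W + Z | Z = 4] = (135/68) / (5/17) = 27/4.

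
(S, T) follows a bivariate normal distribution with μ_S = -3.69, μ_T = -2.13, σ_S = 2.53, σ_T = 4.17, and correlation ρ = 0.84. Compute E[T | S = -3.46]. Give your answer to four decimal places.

-1.8116

The regression of T on S has slope ρ·σ_T/σ_S and passes through (μ_S, μ_T).
E[T | S=-3.46] = -2.13 + (0.84)·(4.17/2.53)·(-3.46 − (-3.69)) = -2.13 + (1.3845)·(0.23) = -1.8116.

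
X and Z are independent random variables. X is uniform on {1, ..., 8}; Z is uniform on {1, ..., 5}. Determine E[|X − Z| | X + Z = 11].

3

Outcomes with X + Z = 11: (6,5), (7,4), (8,3), each with probability 1/40.
E[|X − Z| | X + Z = 11] = (1 + 3 + 5) / 3 = 3.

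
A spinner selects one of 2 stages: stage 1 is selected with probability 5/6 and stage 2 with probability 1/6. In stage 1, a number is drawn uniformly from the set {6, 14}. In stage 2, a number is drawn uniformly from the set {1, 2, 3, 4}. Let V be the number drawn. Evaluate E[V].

E[V | stage 1] = (6+14)/2 = 10.
E[V | stage 2] = (1+2+3+4)/4 = 5/2.
By the law of total expectation,
E[V] = (5/6)·(10) + (1/6)·(5/2) = 35/4.

35/4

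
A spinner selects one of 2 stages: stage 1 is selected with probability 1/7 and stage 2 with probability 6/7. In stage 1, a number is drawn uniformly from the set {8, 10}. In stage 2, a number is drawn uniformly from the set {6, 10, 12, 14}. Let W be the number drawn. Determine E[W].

E[W | stage 1] = (8+10)/2 = 9.
E[W | stage 2] = (6+10+12+14)/4 = 21/2.
E[W] = (1/7)·(9) + (6/7)·(21/2) = 72/7.

72/7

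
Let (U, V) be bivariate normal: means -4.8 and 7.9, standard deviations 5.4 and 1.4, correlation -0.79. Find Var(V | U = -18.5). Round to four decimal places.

For a bivariate normal, Var(V | U=x) = σ_V²(1 − ρ²).
Var(V | U=-18.5) = (1.4)²·(1 − (-0.79)²) = 1.96·0.3759 = 0.7368.

0.7368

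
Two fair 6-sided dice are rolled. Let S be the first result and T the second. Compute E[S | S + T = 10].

5

Outcomes with S + T = 10: (4,6), (5,5), (6,4), each with probability 1/36.
E[S | S + T = 10] = (4 + 5 + 6) / 3 = 5.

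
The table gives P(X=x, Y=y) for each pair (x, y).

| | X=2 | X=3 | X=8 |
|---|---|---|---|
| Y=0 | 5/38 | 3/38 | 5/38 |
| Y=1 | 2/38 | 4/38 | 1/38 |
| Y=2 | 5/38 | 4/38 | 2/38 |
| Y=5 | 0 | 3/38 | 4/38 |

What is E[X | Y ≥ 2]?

79/18

P(Y ≥ 2) = 9/19.
Σ X·P over the event = 2·(5/38) + 3·(4/38) + 3·(3/38) + 8·(2/38) + 8·(4/38) = 79/38.
E[X | Y ≥ 2] = (79/38) / (9/19) = 79/18.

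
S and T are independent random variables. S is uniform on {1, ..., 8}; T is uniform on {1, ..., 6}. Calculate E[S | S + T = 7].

Outcomes with S + T = 7: (1,6), (2,5), (3,4), (4,3), (5,2), (6,1), each with probability 1/48.
E[S | S + T = 7] = (1 + 2 + 3 + 4 + 5 + 6) / 6 = 7/2.

7/2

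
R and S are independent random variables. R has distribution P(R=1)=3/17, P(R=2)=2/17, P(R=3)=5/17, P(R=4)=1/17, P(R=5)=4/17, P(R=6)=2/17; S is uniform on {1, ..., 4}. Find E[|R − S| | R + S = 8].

16/7

P(R + S = 8) = 7/68.
Summing |R−S|·P(x,y) over outcomes with R + S = 8 gives 4/17.
E[|R − S| | R + S = 8] = (4/17) / (7/68) = 16/7.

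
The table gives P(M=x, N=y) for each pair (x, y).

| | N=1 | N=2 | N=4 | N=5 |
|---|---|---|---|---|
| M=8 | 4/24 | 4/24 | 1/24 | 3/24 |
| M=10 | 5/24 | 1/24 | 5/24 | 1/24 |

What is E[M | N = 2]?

P(N = 2) = 5/24.
Σ M·P over the event = 8·(4/24) + 10·(1/24) = 7/4.
E[M | N = 2] = (7/4) / (5/24) = 42/5.

42/5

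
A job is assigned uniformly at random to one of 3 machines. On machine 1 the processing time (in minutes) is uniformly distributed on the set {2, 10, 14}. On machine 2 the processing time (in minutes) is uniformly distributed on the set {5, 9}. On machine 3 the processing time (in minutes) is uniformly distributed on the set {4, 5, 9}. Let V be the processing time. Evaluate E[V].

E[V | machine 1] = (2+10+14)/3 = 26/3.
E[V | machine 2] = (5+9)/2 = 7.
E[V | machine 3] = (4+5+9)/3 = 6.
E[V] = (1/3)·(26/3) + (1/3)·(7) + (1/3)·(6) = 65/9.

65/9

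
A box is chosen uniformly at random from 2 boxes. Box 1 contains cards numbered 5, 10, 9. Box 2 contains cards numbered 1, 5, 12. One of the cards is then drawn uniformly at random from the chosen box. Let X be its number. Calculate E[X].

E[X | box 1] = (5+10+9)/3 = 8.
E[X | box 2] = (1+5+12)/3 = 6.
E[X] = (1/2)·(8) + (1/2)·(6) = 7.

7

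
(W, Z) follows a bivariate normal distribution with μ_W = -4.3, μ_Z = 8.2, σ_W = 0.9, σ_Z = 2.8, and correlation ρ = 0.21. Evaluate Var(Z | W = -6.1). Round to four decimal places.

For a bivariate normal, Var(Z | W=x) = σ_Z²(1 − ρ²).
Var(Z | W=-6.1) = (2.8)²·(1 − (0.21)²) = 7.84·0.9559 = 7.4943.

7.4943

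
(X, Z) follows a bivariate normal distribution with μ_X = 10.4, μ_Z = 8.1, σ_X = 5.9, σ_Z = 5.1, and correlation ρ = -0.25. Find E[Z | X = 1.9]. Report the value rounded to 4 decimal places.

The regression of Z on X has slope ρ·σ_Z/σ_X and passes through (μ_X, μ_Z).
E[Z | X=1.9] = 8.1 + (-0.25)·(5.1/5.9)·(1.9 − (10.4)) = 8.1 + (-0.2161)·(-8.5) = 9.9369.

9.9369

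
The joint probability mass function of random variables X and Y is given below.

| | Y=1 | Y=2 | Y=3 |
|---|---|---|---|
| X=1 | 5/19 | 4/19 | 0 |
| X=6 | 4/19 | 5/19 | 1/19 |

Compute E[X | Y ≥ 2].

P(Y ≥ 2) = 10/19.
Σ X·P over the event = 1·(4/19) + 6·(5/19) + 6·(1/19) = 40/19.
E[X | Y ≥ 2] = (40/19) / (10/19) = 4.

4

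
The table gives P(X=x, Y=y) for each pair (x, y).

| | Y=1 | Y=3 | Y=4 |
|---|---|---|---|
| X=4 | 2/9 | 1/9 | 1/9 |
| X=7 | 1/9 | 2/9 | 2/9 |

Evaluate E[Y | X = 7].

3

P(X = 7) = 5/9.
Σ Y·P over the event = 1·(1/9) + 3·(2/9) + 4·(2/9) = 5/3.
E[Y | X = 7] = (5/3) / (5/9) = 3.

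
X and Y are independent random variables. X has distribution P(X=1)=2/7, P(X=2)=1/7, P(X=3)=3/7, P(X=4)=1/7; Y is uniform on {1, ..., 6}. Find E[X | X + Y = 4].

13/6

P(X + Y = 4) = 1/7.
Summing X·P(x,y) over outcomes with X + Y = 4 gives 13/42.
E[X | X + Y = 4] = (13/42) / (1/7) = 13/6.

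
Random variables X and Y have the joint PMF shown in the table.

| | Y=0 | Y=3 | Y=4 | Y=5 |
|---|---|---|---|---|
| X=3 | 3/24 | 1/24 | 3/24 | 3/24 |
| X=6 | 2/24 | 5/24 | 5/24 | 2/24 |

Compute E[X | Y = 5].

21/5

P(Y = 5) = 5/24.
Σ X·P over the event = 3·(3/24) + 6·(2/24) = 7/8.
E[X | Y = 5] = (7/8) / (5/24) = 21/5.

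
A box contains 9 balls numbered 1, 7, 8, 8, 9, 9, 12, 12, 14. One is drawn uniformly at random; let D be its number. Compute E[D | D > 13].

14

P(D > 13) = 1/9.
Σ over the event: 14·1/9 = 14/9.
E[D | D > 13] = (14/9) / (1/9) = 14.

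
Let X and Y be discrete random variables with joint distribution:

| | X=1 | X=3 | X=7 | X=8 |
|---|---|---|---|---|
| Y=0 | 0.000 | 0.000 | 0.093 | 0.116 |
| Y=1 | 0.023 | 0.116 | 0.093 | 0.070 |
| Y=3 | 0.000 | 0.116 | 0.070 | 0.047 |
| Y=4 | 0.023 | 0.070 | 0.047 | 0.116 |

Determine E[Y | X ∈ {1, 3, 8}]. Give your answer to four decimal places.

2.2009

P(X ∈ {1, 3, 8}) = 0.697.
Summing Y·P(X=x,Y=y) over the conditioning event gives 1.534.
E[Y | X ∈ {1, 3, 8}] = (1.534) / (0.697) = 2.2009.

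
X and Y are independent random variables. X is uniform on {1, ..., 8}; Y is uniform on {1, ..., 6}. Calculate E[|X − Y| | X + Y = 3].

Outcomes with X + Y = 3: (1,2), (2,1), each with probability 1/48.
E[|X − Y| | X + Y = 3] = (1 + 1) / 2 = 1.

1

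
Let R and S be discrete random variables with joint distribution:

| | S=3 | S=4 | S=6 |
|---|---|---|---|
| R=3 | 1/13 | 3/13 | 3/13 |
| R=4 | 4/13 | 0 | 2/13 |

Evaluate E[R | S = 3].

P(S = 3) = 5/13.
Σ R·P over the event = 3·(1/13) + 4·(4/13) = 19/13.
E[R | S = 3] = (19/13) / (5/13) = 19/5.

19/5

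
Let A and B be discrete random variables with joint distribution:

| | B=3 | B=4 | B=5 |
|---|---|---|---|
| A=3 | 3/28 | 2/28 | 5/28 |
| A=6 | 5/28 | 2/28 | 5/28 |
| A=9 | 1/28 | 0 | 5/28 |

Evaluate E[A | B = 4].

9/2

P(B = 4) = 1/7.
Summing A·P(A=x,B=y) over the conditioning event gives 9/14.
E[A | B = 4] = (9/14) / (1/7) = 9/2.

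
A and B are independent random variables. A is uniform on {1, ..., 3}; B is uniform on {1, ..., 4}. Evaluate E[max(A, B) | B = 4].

4

Outcomes with B = 4: (1,4), (2,4), (3,4), each with probability 1/12.
E[max(A, B) | B = 4] = (4 + 4 + 4) / 3 = 4.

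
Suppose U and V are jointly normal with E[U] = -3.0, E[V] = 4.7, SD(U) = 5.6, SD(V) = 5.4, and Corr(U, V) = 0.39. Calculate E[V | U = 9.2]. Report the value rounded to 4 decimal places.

9.2881

E[V | U=x] = μ_V + ρ(σ_V/σ_U)(x − μ_U) for jointly normal variables.
E[V | U=9.2] = 4.7 + (0.39)·(5.4/5.6)·(9.2 − (-3.0)) = 4.7 + (0.37607)·(12.2) = 9.2881.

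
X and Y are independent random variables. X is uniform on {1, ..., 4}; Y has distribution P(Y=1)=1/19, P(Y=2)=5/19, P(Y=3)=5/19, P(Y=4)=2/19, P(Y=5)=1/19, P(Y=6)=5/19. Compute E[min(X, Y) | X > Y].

19/9

P(X > Y) = 9/38.
Summing min(X,Y)·P(x,y) over outcomes with X > Y gives 1/2.
E[min(X, Y) | X > Y] = (1/2) / (9/38) = 19/9.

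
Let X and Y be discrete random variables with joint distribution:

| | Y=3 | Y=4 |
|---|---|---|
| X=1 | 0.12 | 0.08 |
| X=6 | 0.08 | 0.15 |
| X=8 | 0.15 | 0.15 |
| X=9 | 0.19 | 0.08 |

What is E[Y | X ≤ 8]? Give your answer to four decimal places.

P(X ≤ 8) = 0.73.
Σ Y·P over the event = 3·(0.12) + 4·(0.08) + 3·(0.08) + 4·(0.15) + 3·(0.15) + 4·(0.15) = 2.57.
E[Y | X ≤ 8] = (2.57) / (0.73) = 3.5205.

3.5205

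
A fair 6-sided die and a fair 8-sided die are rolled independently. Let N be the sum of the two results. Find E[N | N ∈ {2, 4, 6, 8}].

P(N ∈ {2, 4, 6, 8}) = 5/16.
Σ over the event: 2·1/48 + 4·1/16 + 6·5/48 + 8·1/8 = 23/12.
E[N | N ∈ {2, 4, 6, 8}] = (23/12) / (5/16) = 92/15.

92/15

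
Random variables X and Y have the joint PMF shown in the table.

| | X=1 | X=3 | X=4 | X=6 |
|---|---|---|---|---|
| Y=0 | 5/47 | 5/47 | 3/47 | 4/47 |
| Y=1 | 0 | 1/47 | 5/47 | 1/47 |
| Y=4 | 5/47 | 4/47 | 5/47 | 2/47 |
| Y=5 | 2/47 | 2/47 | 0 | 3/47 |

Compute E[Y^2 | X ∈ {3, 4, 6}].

44/5

P(X ∈ {3, 4, 6}) = 35/47.
Summing Y^2·P(X=x,Y=y) over the conditioning event gives 308/47.
E[Y^2 | X ∈ {3, 4, 6}] = (308/47) / (35/47) = 44/5.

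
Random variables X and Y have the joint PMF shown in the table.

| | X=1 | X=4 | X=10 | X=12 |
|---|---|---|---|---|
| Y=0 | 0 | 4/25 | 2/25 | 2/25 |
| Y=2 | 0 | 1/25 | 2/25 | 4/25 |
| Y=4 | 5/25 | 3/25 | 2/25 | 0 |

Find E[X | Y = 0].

15/2

P(Y = 0) = 8/25.
Summing X·P(X=x,Y=y) over the conditioning event gives 12/5.
E[X | Y = 0] = (12/5) / (8/25) = 15/2.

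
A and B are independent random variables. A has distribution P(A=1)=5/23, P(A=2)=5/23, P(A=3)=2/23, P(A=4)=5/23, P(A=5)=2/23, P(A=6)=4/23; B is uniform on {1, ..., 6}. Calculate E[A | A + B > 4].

P(A + B > 4) = 37/46.
Summing A·P(x,y) over outcomes with A + B > 4 gives 409/138.
E[A | A + B > 4] = (409/138) / (37/46) = 409/111.

409/111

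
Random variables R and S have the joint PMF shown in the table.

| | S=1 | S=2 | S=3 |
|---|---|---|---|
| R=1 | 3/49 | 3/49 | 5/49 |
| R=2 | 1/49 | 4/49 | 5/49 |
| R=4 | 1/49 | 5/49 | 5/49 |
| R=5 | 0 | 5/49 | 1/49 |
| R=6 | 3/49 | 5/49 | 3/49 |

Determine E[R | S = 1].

27/8

P(S = 1) = 8/49.
Σ R·P over the event = 1·(3/49) + 2·(1/49) + 4·(1/49) + 6·(3/49) = 27/49.
E[R | S = 1] = (27/49) / (8/49) = 27/8.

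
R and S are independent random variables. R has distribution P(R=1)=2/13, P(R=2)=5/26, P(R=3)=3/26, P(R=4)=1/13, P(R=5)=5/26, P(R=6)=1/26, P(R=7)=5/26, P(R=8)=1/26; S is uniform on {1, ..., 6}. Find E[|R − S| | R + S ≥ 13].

P(R + S ≥ 13) = 7/156.
Summing |R−S|·P(x,y) over outcomes with R + S ≥ 13 gives 5/78.
E[|R − S| | R + S ≥ 13] = (5/78) / (7/156) = 10/7.

10/7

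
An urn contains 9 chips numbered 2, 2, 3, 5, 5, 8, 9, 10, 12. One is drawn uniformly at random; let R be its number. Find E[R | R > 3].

P(R > 3) = 2/3.
Σ over the event: 5·2/9 + 8·1/9 + 9·1/9 + 10·1/9 + 12·1/9 = 49/9.
E[R | R > 3] = (49/9) / (2/3) = 49/6.

49/6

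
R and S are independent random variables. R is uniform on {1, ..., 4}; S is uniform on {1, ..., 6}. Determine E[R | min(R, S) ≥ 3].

7/2

Outcomes with min(R, S) ≥ 3: (3,3), (3,4), (3,5), (3,6), (4,3), (4,4), (4,5), (4,6), each with probability 1/24.
E[R | min(R, S) ≥ 3] = (3 + 3 + 3 + 3 + 4 + 4 + 4 + 4) / 8 = 7/2.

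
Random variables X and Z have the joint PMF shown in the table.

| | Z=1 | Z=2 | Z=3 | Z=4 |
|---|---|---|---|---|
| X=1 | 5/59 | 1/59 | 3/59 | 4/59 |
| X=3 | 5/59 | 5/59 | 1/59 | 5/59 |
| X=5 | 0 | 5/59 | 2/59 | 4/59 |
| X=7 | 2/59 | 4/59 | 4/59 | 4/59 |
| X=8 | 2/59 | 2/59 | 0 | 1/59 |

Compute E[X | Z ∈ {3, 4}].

P(Z ∈ {3, 4}) = 28/59.
Summing X·P(X=x,Z=y) over the conditioning event gives 119/59.
E[X | Z ∈ {3, 4}] = (119/59) / (28/59) = 17/4.

17/4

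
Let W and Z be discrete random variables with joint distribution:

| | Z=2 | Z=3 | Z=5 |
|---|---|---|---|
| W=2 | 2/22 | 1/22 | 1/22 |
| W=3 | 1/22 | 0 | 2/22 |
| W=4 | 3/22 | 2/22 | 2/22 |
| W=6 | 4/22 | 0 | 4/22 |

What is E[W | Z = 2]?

P(Z = 2) = 5/11.
Σ W·P over the event = 2·(2/22) + 3·(1/22) + 4·(3/22) + 6·(4/22) = 43/22.
E[W | Z = 2] = (43/22) / (5/11) = 43/10.

43/10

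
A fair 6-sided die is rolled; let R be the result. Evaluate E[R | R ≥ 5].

Given R ≥ 5, R is equally likely to be any of {5, 6}.
E[R | R ≥ 5] = (5 + 6) / 2 = 11/2.

11/2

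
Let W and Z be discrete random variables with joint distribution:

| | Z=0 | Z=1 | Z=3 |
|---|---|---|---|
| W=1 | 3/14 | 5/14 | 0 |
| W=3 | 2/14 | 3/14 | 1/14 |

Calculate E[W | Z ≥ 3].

3

P(Z ≥ 3) = 1/14.
Σ W·P over the event = 3·(1/14) = 3/14.
E[W | Z ≥ 3] = (3/14) / (1/14) = 3.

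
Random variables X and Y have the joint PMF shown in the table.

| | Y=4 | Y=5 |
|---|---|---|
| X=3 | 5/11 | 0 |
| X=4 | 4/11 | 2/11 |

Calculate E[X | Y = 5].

4

P(Y = 5) = 2/11.
Σ X·P over the event = 4·(2/11) = 8/11.
E[X | Y = 5] = (8/11) / (2/11) = 4.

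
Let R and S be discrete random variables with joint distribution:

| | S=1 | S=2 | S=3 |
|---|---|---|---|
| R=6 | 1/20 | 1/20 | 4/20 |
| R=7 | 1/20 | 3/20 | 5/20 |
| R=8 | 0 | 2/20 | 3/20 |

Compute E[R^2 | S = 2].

311/6

P(S = 2) = 3/10.
Σ R^2·P over the event = 36·(1/20) + 49·(3/20) + 64·(2/20) = 311/20.
E[R^2 | S = 2] = (311/20) / (3/10) = 311/6.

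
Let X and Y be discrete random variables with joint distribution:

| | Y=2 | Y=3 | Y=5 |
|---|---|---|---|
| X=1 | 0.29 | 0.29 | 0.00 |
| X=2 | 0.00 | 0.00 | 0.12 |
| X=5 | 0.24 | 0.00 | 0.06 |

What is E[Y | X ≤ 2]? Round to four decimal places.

P(X ≤ 2) = 0.70.
Σ Y·P over the event = 2·(0.29) + 3·(0.29) + 5·(0.12) = 2.05.
E[Y | X ≤ 2] = (2.05) / (0.70) = 2.9286.

2.9286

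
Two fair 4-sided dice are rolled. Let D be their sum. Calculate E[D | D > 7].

P(D > 7) = 1/16.
Σ over the event: 8·1/16 = 1/2.
E[D | D > 7] = (1/2) / (1/16) = 8.

8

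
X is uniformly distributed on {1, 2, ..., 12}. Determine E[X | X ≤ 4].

Given X ≤ 4, X is equally likely to be any of {1, 2, 3, 4}.
E[X | X ≤ 4] = (1 + 2 + 3 + 4) / 4 = 5/2.

5/2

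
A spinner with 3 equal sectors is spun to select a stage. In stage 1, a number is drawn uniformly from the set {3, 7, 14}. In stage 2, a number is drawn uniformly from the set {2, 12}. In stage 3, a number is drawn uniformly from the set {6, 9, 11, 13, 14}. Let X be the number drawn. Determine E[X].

E[X | stage 1] = (3+7+14)/3 = 8.
E[X | stage 2] = (2+12)/2 = 7.
E[X | stage 3] = (6+9+11+13+14)/5 = 53/5.
E[X] = (1/3)·(8) + (1/3)·(7) + (1/3)·(53/5) = 128/15.

128/15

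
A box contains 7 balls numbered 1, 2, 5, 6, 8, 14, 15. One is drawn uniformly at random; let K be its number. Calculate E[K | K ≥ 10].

P(K ≥ 10) = 2/7.
Σ over the event: 14·1/7 + 15·1/7 = 29/7.
E[K | K ≥ 10] = (29/7) / (2/7) = 29/2.

29/2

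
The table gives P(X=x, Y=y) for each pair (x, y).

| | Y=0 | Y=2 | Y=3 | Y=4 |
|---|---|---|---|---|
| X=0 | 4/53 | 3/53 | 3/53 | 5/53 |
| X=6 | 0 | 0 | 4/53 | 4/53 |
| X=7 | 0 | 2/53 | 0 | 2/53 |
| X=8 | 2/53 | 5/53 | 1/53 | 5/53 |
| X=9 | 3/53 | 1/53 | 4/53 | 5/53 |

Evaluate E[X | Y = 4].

P(Y = 4) = 21/53.
Σ X·P over the event = 0·(5/53) + 6·(4/53) + 7·(2/53) + 8·(5/53) + 9·(5/53) = 123/53.
E[X | Y = 4] = (123/53) / (21/53) = 41/7.

41/7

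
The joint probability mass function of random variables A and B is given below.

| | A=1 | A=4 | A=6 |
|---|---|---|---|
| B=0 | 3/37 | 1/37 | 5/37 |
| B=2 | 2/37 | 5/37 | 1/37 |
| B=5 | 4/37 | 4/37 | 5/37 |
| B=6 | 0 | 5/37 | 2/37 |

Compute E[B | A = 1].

P(A = 1) = 9/37.
Σ B·P over the event = 0·(3/37) + 2·(2/37) + 5·(4/37) = 24/37.
E[B | A = 1] = (24/37) / (9/37) = 8/3.

8/3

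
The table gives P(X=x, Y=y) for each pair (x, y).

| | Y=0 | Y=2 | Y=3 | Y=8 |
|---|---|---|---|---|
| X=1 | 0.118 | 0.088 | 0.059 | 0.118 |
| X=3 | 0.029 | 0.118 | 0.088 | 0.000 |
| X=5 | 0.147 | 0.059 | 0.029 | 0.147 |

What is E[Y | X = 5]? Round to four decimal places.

P(X = 5) = 0.382.
Σ Y·P over the event = 0·(0.147) + 2·(0.059) + 3·(0.029) + 8·(0.147) = 1.381.
E[Y | X = 5] = (1.381) / (0.382) = 3.6152.

3.6152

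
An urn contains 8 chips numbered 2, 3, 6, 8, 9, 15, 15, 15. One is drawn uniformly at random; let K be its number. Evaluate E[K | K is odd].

57/5

P(K is odd) = 5/8.
Σ over the event: 3·1/8 + 9·1/8 + 15·3/8 = 57/8.
E[K | K is odd] = (57/8) / (5/8) = 57/5.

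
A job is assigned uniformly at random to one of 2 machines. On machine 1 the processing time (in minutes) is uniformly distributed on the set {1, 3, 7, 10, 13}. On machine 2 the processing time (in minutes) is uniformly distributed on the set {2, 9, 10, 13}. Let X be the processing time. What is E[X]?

153/20

E[X | machine 1] = (1+3+7+10+13)/5 = 34/5.
E[X | machine 2] = (2+9+10+13)/4 = 17/2.
By the law of total expectation,
E[X] = (1/2)·(34/5) + (1/2)·(17/2) = 153/20.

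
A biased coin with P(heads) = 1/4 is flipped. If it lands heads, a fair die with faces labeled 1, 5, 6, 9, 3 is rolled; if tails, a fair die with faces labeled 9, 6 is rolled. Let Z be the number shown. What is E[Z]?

E[Z | heads] = (1+5+6+9+3)/5 = 24/5.
E[Z | tails] = (9+6)/2 = 15/2.
E[Z] = (1/4)·(24/5) + (3/4)·(15/2) = 273/40.

273/40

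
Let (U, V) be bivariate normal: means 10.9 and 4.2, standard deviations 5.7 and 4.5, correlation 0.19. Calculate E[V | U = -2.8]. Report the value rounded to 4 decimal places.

2.1450

E[V | U=x] = μ_V + ρ(σ_V/σ_U)(x − μ_U) for jointly normal variables.
E[V | U=-2.8] = 4.2 + (0.19)·(4.5/5.7)·(-2.8 − (10.9)) = 4.2 + (0.15)·(-13.7) = 2.1450.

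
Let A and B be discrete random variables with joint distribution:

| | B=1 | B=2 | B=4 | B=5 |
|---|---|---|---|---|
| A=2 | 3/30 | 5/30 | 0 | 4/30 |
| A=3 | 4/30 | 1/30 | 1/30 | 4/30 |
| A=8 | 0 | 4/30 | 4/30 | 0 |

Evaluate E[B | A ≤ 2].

P(A ≤ 2) = 2/5.
Σ B·P over the event = 1·(3/30) + 2·(5/30) + 5·(4/30) = 11/10.
E[B | A ≤ 2] = (11/10) / (2/5) = 11/4.

11/4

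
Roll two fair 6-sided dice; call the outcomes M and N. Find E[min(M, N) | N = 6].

Outcomes with N = 6: (1,6), (2,6), (3,6), (4,6), (5,6), (6,6), each with probability 1/36.
E[min(M, N) | N = 6] = (1 + 2 + 3 + 4 + 5 + 6) / 6 = 7/2.

7/2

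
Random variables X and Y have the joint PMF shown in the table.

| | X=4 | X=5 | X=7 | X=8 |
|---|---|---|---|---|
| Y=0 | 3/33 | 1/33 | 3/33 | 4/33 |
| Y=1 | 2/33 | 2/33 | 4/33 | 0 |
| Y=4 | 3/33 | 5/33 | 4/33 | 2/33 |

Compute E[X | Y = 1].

P(Y = 1) = 8/33.
Σ X·P over the event = 4·(2/33) + 5·(2/33) + 7·(4/33) = 46/33.
E[X | Y = 1] = (46/33) / (8/33) = 23/4.

23/4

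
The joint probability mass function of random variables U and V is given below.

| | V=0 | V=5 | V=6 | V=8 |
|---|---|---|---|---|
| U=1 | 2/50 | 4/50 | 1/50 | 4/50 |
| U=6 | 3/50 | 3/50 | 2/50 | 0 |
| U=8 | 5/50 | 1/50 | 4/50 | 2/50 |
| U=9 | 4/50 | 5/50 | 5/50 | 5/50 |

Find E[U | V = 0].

P(V = 0) = 7/25.
Σ U·P over the event = 1·(2/50) + 6·(3/50) + 8·(5/50) + 9·(4/50) = 48/25.
E[U | V = 0] = (48/25) / (7/25) = 48/7.

48/7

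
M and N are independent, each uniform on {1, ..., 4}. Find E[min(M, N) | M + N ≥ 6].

17/6

Outcomes with M + N ≥ 6: (2,4), (3,3), (3,4), (4,2), (4,3), (4,4), each with probability 1/16.
E[min(M, N) | M + N ≥ 6] = (2 + 3 + 3 + 2 + 3 + 4) / 6 = 17/6.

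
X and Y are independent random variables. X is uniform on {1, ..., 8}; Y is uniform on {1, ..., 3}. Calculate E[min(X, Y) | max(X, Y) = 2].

P(max(X, Y) = 2) = 1/8.
Summing min(X,Y)·P(x,y) over outcomes with max(X, Y) = 2 gives 1/6.
E[min(X, Y) | max(X, Y) = 2] = (1/6) / (1/8) = 4/3.

4/3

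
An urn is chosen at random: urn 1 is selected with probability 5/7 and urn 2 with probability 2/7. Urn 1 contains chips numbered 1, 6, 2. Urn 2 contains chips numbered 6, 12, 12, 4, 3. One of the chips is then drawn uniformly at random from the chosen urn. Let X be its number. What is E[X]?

149/35

E[X | urn 1] = (1+6+2)/3 = 3.
E[X | urn 2] = (6+12+12+4+3)/5 = 37/5.
E[X] = (5/7)·(3) + (2/7)·(37/5) = 149/35.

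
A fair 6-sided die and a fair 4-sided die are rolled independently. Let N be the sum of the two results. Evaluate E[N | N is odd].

P(N is odd) = 1/2.
Σ over the event: 3·1/12 + 5·1/6 + 7·1/6 + 9·1/12 = 3.
E[N | N is odd] = (3) / (1/2) = 6.

6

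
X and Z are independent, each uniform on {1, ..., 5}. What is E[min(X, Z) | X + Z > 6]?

33/10

P(X + Z > 6) = 2/5.
Summing min(X,Z)·P(x,y) over outcomes with X + Z > 6 gives 33/25.
E[min(X, Z) | X + Z > 6] = (33/25) / (2/5) = 33/10.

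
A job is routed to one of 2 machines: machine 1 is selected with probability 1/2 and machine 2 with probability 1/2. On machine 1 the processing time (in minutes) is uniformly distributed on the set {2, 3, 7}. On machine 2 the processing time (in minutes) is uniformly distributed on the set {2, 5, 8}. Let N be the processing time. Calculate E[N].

E[N | machine 1] = (2+3+7)/3 = 4.
E[N | machine 2] = (2+5+8)/3 = 5.
By the law of total expectation,
E[N] = (1/2)·(4) + (1/2)·(5) = 9/2.

9/2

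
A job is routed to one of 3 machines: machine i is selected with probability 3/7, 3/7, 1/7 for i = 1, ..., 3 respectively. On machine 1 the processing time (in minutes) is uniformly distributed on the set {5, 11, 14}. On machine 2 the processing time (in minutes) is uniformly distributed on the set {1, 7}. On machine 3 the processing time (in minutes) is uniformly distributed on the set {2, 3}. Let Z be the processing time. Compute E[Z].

E[Z | machine 1] = (5+11+14)/3 = 10.
E[Z | machine 2] = (1+7)/2 = 4.
E[Z | machine 3] = (2+3)/2 = 5/2.
By the law of total expectation,
E[Z] = (3/7)·(10) + (3/7)·(4) + (1/7)·(5/2) = 89/14.

89/14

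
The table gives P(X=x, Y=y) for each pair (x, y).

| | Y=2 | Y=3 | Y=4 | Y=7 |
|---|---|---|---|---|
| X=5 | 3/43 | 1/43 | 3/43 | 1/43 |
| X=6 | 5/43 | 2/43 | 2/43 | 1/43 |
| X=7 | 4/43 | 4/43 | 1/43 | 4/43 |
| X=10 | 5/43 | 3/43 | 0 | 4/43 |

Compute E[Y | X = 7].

4

P(X = 7) = 13/43.
Σ Y·P over the event = 2·(4/43) + 3·(4/43) + 4·(1/43) + 7·(4/43) = 52/43.
E[Y | X = 7] = (52/43) / (13/43) = 4.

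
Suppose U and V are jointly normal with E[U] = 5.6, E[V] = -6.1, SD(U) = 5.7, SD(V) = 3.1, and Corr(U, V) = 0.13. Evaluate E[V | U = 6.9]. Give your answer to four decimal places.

E[V | U=x] = μ_V + ρ(σ_V/σ_U)(x − μ_U) for jointly normal variables.
E[V | U=6.9] = -6.1 + (0.13)·(3.1/5.7)·(6.9 − (5.6)) = -6.1 + (0.070702)·(1.3) = -6.0081.

-6.0081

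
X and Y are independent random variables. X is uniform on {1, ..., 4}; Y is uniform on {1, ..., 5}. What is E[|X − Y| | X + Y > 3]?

P(X + Y > 3) = 17/20.
Summing |X−Y|·P(x,y) over outcomes with X + Y > 3 gives 7/5.
E[|X − Y| | X + Y > 3] = (7/5) / (17/20) = 28/17.

28/17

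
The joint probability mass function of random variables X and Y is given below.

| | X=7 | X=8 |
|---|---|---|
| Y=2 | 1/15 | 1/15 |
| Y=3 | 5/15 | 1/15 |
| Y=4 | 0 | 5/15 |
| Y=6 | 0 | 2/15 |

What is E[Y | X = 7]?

P(X = 7) = 2/5.
Summing Y·P(X=x,Y=y) over the conditioning event gives 17/15.
E[Y | X = 7] = (17/15) / (2/5) = 17/6.

17/6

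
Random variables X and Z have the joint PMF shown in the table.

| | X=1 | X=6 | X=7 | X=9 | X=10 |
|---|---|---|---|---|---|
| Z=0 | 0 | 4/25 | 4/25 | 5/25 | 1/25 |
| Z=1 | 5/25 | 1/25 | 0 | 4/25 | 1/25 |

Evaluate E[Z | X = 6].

P(X = 6) = 1/5.
Σ Z·P over the event = 0·(4/25) + 1·(1/25) = 1/25.
E[Z | X = 6] = (1/25) / (1/5) = 1/5.

1/5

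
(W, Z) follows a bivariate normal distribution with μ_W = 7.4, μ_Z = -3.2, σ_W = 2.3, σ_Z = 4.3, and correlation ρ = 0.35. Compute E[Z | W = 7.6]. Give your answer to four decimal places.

For a bivariate normal, E[Z | W=x] = μ_Z + ρ·(σ_Z/σ_W)·(x − μ_W).
E[Z | W=7.6] = -3.2 + (0.35)·(4.3/2.3)·(7.6 − (7.4)) = -3.2 + (0.65435)·(0.2) = -3.0691.

-3.0691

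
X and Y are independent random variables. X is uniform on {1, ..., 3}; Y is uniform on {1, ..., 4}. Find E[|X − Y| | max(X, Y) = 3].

6/5

P(max(X, Y) = 3) = 5/12.
Summing |X−Y|·P(x,y) over outcomes with max(X, Y) = 3 gives 1/2.
E[|X − Y| | max(X, Y) = 3] = (1/2) / (5/12) = 6/5.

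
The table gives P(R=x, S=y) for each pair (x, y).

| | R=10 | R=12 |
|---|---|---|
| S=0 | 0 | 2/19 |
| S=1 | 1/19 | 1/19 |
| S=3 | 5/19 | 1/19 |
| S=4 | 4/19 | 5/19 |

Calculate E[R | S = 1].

11

P(S = 1) = 2/19.
Σ R·P over the event = 10·(1/19) + 12·(1/19) = 22/19.
E[R | S = 1] = (22/19) / (2/19) = 11.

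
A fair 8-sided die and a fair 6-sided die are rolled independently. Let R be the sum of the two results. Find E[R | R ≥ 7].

P(R ≥ 7) = 11/16.
Σ over the event: 7·1/8 + 8·1/8 + 9·1/8 + 10·5/48 + 11·1/12 + 12·1/16 + 13·1/24 + 14·1/48 = 157/24.
E[R | R ≥ 7] = (157/24) / (11/16) = 314/33.

314/33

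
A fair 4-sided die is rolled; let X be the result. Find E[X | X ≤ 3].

2

Given X ≤ 3, X is equally likely to be any of {1, 2, 3}.
E[X | X ≤ 3] = (1 + 2 + 3) / 3 = 2.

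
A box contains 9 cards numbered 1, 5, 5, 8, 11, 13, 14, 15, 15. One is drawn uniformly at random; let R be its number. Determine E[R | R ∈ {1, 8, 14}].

23/3

P(R ∈ {1, 8, 14}) = 1/3.
Σ over the event: 1·1/9 + 8·1/9 + 14·1/9 = 23/9.
E[R | R ∈ {1, 8, 14}] = (23/9) / (1/3) = 23/3.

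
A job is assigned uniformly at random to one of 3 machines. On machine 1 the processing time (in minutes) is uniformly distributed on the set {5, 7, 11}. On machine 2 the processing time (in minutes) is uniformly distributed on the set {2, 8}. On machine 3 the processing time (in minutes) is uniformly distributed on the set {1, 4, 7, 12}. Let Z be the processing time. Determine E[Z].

E[Z | machine 1] = (5+7+11)/3 = 23/3.
E[Z | machine 2] = (2+8)/2 = 5.
E[Z | machine 3] = (1+4+7+12)/4 = 6.
By the law of total expectation,
E[Z] = (1/3)·(23/3) + (1/3)·(5) + (1/3)·(6) = 56/9.

56/9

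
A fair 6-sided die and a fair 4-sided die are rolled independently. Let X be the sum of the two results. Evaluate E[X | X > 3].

P(X > 3) = 7/8.
Σ over the event: 4·1/8 + 5·1/6 + 6·1/6 + 7·1/6 + 8·1/8 + 9·1/12 + 10·1/24 = 17/3.
E[X | X > 3] = (17/3) / (7/8) = 136/21.

136/21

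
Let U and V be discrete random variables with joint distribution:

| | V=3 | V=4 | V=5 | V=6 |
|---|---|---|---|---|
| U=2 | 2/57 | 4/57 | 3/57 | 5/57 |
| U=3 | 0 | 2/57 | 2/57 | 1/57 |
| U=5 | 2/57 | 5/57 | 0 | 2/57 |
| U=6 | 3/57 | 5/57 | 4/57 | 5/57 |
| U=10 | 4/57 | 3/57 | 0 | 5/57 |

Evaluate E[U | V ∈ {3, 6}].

175/29

P(V ∈ {3, 6}) = 29/57.
Summing U·P(U=x,V=y) over the conditioning event gives 175/57.
E[U | V ∈ {3, 6}] = (175/57) / (29/57) = 175/29.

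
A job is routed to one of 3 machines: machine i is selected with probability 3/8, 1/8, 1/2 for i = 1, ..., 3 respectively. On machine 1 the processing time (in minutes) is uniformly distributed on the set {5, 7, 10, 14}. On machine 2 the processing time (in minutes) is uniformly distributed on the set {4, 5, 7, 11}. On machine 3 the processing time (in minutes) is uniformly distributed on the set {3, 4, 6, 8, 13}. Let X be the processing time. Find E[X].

E[X | machine 1] = (5+7+10+14)/4 = 9.
E[X | machine 2] = (4+5+7+11)/4 = 27/4.
E[X | machine 3] = (3+4+6+8+13)/5 = 34/5.
E[X] = (3/8)·(9) + (1/8)·(27/4) + (1/2)·(34/5) = 1219/160.

1219/160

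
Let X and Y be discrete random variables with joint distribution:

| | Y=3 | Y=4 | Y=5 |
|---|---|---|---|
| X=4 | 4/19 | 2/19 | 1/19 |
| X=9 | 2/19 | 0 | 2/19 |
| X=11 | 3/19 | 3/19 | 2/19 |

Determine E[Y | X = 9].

4

P(X = 9) = 4/19.
Σ Y·P over the event = 3·(2/19) + 5·(2/19) = 16/19.
E[Y | X = 9] = (16/19) / (4/19) = 4.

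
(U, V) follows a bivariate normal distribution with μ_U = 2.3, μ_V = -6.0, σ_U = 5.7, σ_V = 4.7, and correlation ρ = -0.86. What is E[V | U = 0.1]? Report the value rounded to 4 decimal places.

The regression of V on U has slope ρ·σ_V/σ_U and passes through (μ_U, μ_V).
E[V | U=0.1] = -6.0 + (-0.86)·(4.7/5.7)·(0.1 − (2.3)) = -6.0 + (-0.70912)·(-2.2) = -4.4399.

-4.4399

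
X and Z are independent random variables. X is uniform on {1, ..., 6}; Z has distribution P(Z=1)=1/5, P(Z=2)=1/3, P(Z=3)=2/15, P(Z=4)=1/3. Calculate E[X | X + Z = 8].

P(X + Z = 8) = 2/15.
Summing X·P(x,y) over outcomes with X + Z = 8 gives 2/3.
E[X | X + Z = 8] = (2/3) / (2/15) = 5.

5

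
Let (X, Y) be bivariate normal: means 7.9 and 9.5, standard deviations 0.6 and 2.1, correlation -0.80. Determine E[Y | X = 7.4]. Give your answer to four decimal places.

E[Y | X=x] = μ_Y + ρ(σ_Y/σ_X)(x − μ_X) for jointly normal variables.
E[Y | X=7.4] = 9.5 + (-0.80)·(2.1/0.6)·(7.4 − (7.9)) = 9.5 + (-2.8)·(-0.5) = 10.9000.

10.9000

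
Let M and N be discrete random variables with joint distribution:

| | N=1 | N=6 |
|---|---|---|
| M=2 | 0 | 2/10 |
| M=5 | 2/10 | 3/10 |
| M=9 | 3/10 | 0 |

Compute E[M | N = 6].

19/5

P(N = 6) = 1/2.
Σ M·P over the event = 2·(2/10) + 5·(3/10) = 19/10.
E[M | N = 6] = (19/10) / (1/2) = 19/5.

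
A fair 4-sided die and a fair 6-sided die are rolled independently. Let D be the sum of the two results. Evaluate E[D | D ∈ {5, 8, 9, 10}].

P(D ∈ {5, 8, 9, 10}) = 5/12.
Σ over the event: 5·1/6 + 8·1/8 + 9·1/12 + 10·1/24 = 3.
E[D | D ∈ {5, 8, 9, 10}] = (3) / (5/12) = 36/5.

36/5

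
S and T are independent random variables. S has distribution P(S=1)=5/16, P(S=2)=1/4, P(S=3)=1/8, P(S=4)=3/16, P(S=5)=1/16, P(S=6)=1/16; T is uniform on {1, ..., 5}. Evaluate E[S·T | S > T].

119/13

P(S > T) = 13/40.
Summing ST·P(x,y) over outcomes with S > T gives 119/40.
E[S·T | S > T] = (119/40) / (13/40) = 119/13.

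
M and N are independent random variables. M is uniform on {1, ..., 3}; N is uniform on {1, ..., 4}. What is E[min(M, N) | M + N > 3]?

17/9

Outcomes with M + N > 3: (1,3), (1,4), (2,2), (2,3), (2,4), (3,1), (3,2), (3,3), (3,4), each with probability 1/12.
E[min(M, N) | M + N > 3] = (1 + 1 + 2 + 2 + 2 + 1 + 2 + 3 + 3) / 9 = 17/9.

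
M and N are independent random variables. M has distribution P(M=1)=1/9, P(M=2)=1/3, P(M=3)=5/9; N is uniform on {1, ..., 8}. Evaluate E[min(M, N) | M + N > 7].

P(M + N > 7) = 31/72.
Summing min(M,N)·P(x,y) over outcomes with M + N > 7 gives 10/9.
E[min(M, N) | M + N > 7] = (10/9) / (31/72) = 80/31.

80/31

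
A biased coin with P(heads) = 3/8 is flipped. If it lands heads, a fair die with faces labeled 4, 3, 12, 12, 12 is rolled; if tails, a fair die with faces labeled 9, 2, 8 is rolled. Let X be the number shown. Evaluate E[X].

431/60

E[X | heads] = (4+3+12+12+12)/5 = 43/5.
E[X | tails] = (9+2+8)/3 = 19/3.
By the law of total expectation,
E[X] = (3/8)·(43/5) + (5/8)·(19/3) = 431/60.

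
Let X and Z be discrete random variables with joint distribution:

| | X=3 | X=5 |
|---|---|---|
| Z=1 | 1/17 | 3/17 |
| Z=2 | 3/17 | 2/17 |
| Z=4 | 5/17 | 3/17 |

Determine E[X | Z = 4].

15/4

P(Z = 4) = 8/17.
Σ X·P over the event = 3·(5/17) + 5·(3/17) = 30/17.
E[X | Z = 4] = (30/17) / (8/17) = 15/4.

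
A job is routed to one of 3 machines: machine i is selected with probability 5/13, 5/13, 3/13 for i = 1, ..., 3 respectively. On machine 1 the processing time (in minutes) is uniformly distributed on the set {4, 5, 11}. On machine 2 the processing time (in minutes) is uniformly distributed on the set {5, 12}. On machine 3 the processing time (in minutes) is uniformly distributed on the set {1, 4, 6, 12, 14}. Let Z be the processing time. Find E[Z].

2941/390

E[Z | machine 1] = (4+5+11)/3 = 20/3.
E[Z | machine 2] = (5+12)/2 = 17/2.
E[Z | machine 3] = (1+4+6+12+14)/5 = 37/5.
By the law of total expectation,
E[Z] = (5/13)·(20/3) + (5/13)·(17/2) + (3/13)·(37/5) = 2941/390.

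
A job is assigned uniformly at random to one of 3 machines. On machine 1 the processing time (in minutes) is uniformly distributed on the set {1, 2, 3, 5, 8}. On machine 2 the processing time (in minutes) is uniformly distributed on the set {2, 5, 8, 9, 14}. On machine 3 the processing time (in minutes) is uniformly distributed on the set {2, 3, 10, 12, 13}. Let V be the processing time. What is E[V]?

97/15

E[V | machine 1] = (1+2+3+5+8)/5 = 19/5.
E[V | machine 2] = (2+5+8+9+14)/5 = 38/5.
E[V | machine 3] = (2+3+10+12+13)/5 = 8.
By the law of total expectation,
E[V] = (1/3)·(19/5) + (1/3)·(38/5) + (1/3)·(8) = 97/15.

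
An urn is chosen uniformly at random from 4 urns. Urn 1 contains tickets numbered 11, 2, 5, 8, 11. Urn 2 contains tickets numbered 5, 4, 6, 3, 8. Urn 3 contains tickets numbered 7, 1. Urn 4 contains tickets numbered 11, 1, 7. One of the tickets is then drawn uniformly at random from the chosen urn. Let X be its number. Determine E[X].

E[X | urn 1] = (11+2+5+8+11)/5 = 37/5.
E[X | urn 2] = (5+4+6+3+8)/5 = 26/5.
E[X | urn 3] = (7+1)/2 = 4.
E[X | urn 4] = (11+1+7)/3 = 19/3.
By the law of total expectation,
E[X] = (1/4)·(37/5) + (1/4)·(26/5) + (1/4)·(4) + (1/4)·(19/3) = 86/15.

86/15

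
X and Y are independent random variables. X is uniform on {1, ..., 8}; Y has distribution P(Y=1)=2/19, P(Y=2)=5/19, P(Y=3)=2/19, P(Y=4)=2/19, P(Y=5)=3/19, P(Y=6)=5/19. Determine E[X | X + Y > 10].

P(X + Y > 10) = 35/152.
Summing X·P(x,y) over outcomes with X + Y > 10 gives 239/152.
E[X | X + Y > 10] = (239/152) / (35/152) = 239/35.

239/35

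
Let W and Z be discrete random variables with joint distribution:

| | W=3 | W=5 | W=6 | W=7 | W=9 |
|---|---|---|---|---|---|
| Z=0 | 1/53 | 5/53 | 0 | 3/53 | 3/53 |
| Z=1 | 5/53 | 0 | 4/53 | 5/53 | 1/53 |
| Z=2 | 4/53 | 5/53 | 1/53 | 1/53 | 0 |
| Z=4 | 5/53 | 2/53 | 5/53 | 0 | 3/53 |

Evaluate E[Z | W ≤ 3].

P(W ≤ 3) = 15/53.
Σ Z·P over the event = 0·(1/53) + 1·(5/53) + 2·(4/53) + 4·(5/53) = 33/53.
E[Z | W ≤ 3] = (33/53) / (15/53) = 11/5.

11/5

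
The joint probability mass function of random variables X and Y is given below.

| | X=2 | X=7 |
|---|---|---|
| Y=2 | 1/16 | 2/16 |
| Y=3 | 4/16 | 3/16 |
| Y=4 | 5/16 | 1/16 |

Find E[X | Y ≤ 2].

P(Y ≤ 2) = 3/16.
Σ X·P over the event = 2·(1/16) + 7·(2/16) = 1.
E[X | Y ≤ 2] = (1) / (3/16) = 16/3.

16/3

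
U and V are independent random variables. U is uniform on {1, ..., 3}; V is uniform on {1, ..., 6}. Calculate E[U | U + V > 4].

P(U + V > 4) = 2/3.
Summing U·P(x,y) over outcomes with U + V > 4 gives 13/9.
E[U | U + V > 4] = (13/9) / (2/3) = 13/6.

13/6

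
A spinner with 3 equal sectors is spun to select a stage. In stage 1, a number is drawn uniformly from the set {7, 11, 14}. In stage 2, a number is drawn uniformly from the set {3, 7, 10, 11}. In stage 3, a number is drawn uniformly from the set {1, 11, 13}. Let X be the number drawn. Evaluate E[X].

E[X | stage 1] = (7+11+14)/3 = 32/3.
E[X | stage 2] = (3+7+10+11)/4 = 31/4.
E[X | stage 3] = (1+11+13)/3 = 25/3.
E[X] = (1/3)·(32/3) + (1/3)·(31/4) + (1/3)·(25/3) = 107/12.

107/12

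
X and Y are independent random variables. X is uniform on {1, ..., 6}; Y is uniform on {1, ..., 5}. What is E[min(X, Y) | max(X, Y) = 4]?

Outcomes with max(X, Y) = 4: (1,4), (2,4), (3,4), (4,1), (4,2), (4,3), (4,4), each with probability 1/30.
E[min(X, Y) | max(X, Y) = 4] = (1 + 2 + 3 + 1 + 2 + 3 + 4) / 7 = 16/7.

16/7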